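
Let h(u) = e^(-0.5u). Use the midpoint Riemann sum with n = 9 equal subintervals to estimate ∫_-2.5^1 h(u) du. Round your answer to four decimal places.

Δu = (1 − (-2.5))/9 = 7/18.
Midpoints: -83/36, -23/12, -55/36, -41/36, -0.75, -13/36, 1/36, 5/12, 29/36.
h(-83/36) ≈ 3.1670, h(-23/12) ≈ 2.6073, h(-55/36) ≈ 2.1466, h(-41/36) ≈ 1.7673, h(-0.75) ≈ 1.4550, h(-13/36) ≈ 1.1979, h(1/36) ≈ 0.9862, h(5/12) ≈ 0.8119, h(29/36) ≈ 0.6685.
Sum = Δu · [h(-83/36) + h(-23/12) + h(-55/36) + ...].
Sum ≈ 5.7585.

5.7585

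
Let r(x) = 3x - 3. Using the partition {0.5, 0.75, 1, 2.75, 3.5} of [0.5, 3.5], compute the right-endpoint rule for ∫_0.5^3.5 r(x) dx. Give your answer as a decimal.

Subinterval widths: 0.25, 0.25, 1.75, 0.75.
Right endpoints: 0.75, 1, 2.75, 3.5.
r(0.75) = -0.75, r(1) = 0, r(2.75) = 5.25, r(3.5) = 7.5.
Sum = Σ Δx_i · r(x_i).
Sum = 14.625.

14.625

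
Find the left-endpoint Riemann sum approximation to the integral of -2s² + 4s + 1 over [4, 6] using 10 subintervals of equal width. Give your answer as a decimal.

-56.16

Δs = (6 − 4)/10 = 0.2.
Left endpoints: 4, 4.2, 4.4, 4.6, 4.8, 5, 5.2, 5.4, 5.6, 5.8.
f(4) = -15, f(4.2) = -17.48, f(4.4) = -20.12, f(4.6) = -22.92, f(4.8) = -25.88, f(5) = -29, f(5.2) = -32.28, f(5.4) = -35.72, f(5.6) = -39.32, f(5.8) = -43.08.
Sum = Δs · [f(4) + f(4.2) + f(4.4) + ...].
Sum = -56.16.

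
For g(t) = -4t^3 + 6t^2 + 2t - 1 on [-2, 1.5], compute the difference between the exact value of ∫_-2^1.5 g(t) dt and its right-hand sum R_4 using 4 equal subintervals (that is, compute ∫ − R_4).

Exact integral: ∫_-2^1.5 g(t) dt = 28.4375.
R_4 = 11.01953125.
Error = 28.4375 − 11.01953125 = 17.41796875.

17.41796875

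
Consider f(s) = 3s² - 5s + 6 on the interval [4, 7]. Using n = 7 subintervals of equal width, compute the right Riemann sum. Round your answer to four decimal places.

Δs = (7 − 4)/7 = 3/7.
Right endpoints: 31/7, 34/7, 37/7, 40/7, 43/7, 46/7, 7.
f(31/7) = 2092/49, f(34/7) = 2572/49, f(37/7) = 3106/49, f(40/7) = 3694/49, f(43/7) = 4336/49, f(46/7) = 5032/49, f(7) = 118.
Sum = Δs · [f(31/7) + f(34/7) + f(37/7) + ...].
Sum ≈ 232.7755.

232.7755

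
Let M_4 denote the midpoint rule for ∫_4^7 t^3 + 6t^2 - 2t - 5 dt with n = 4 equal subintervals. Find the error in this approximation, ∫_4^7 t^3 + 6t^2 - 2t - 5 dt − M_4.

Exact integral: ∫_4^7 f(t) dt = 1046.25.
M_4 = 1043.0859375.
Error = 1046.25 − 1043.0859375 = 3.1640625.

3.1640625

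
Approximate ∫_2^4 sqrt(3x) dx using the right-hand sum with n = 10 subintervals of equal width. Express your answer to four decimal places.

6.0725

Δx = (4 − 2)/10 = 0.2.
Right endpoints: 2.2, 2.4, 2.6, 2.8, 3, 3.2, 3.4, 3.6, 3.8, 4.
f(2.2) ≈ 2.5690, f(2.4) ≈ 2.6833, f(2.6) ≈ 2.7928, f(2.8) ≈ 2.8983, f(3) ≈ 3.0000, f(3.2) ≈ 3.0984, f(3.4) ≈ 3.1937, f(3.6) ≈ 3.2863, f(3.8) ≈ 3.3764, f(4) ≈ 3.4641.
Sum = Δx · [f(2.2) + f(2.4) + f(2.6) + ...].
Sum ≈ 6.0725.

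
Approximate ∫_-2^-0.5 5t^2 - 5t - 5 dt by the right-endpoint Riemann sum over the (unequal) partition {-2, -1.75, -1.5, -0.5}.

Subinterval widths: 0.25, 0.25, 1.
Right endpoints: -1.75, -1.5, -0.5.
f(-1.75) = 19.0625, f(-1.5) = 13.75, f(-0.5) = -1.25.
Sum = Σ Δt_i · f(t_i).
Sum = 6.953125.

6.953125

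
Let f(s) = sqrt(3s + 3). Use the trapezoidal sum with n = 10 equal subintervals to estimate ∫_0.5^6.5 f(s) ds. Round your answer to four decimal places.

Δs = (6.5 − 0.5)/10 = 0.6.
f(0.5) ≈ 2.1213, f(1.1) ≈ 2.5100, f(1.7) ≈ 2.8460, f(2.3) ≈ 3.1464, f(2.9) ≈ 3.4205, f(3.5) ≈ 3.6742, f(4.1) ≈ 3.9115, f(4.7) ≈ 4.1352, f(5.3) ≈ 4.3474, f(5.9) ≈ 4.5497, f(6.5) ≈ 4.7434.
T_10 = (Δs/2)·[f(s_0) + 2f(s_1) + ... + 2f(s_{9}) + f(s_10)].
Sum ≈ 21.5841.

21.5841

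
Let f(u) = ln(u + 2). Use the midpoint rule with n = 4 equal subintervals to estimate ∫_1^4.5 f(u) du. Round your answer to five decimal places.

Δu = (4.5 − 1)/4 = 0.875.
Midpoints: 1.4375, 2.3125, 3.1875, 4.0625.
f(1.4375) ≈ 1.23474, f(2.3125) ≈ 1.46152, f(3.1875) ≈ 1.64625, f(4.0625) ≈ 1.80212.
Sum = Δu · [f(1.4375) + f(2.3125) + f(3.1875) + f(4.0625)].
Sum ≈ 5.37656.

5.37656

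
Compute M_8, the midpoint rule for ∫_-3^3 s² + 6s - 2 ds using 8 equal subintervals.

Δs = (3 − (-3))/8 = 0.75.
Midpoints: -2.625, -1.875, -1.125, -0.375, 0.375, 1.125, 1.875, 2.625.
f(-2.625) = -10.859375, f(-1.875) = -9.734375, f(-1.125) = -7.484375, f(-0.375) = -4.109375, f(0.375) = 0.390625, f(1.125) = 6.015625, f(1.875) = 12.765625, f(2.625) = 20.640625.
Sum = Δs · [f(-2.625) + f(-1.875) + f(-1.125) + ...].
Sum = 5.71875.

5.71875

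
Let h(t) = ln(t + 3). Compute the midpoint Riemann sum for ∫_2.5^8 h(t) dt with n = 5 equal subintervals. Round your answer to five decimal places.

Δt = (8 − 2.5)/5 = 1.1.
Midpoints: 3.05, 4.15, 5.25, 6.35, 7.45.
h(3.05) ≈ 1.80006, h(4.15) ≈ 1.96711, h(5.25) ≈ 2.11021, h(6.35) ≈ 2.23538, h(7.45) ≈ 2.34660.
Sum = Δt · [h(3.05) + h(4.15) + h(5.25) + h(6.35) + h(7.45)].
Sum ≈ 11.50530.

11.50530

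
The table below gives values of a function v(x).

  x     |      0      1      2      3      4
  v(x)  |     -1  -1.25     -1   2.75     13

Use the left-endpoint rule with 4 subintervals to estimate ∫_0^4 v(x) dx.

Δx = 1.
Sum = 1·[(-1) + (-1.25) + (-1) + 2.75] = -0.5.

-0.5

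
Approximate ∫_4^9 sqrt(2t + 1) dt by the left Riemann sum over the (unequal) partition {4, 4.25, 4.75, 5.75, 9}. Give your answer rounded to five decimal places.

17.02196

Subinterval widths: 0.25, 0.5, 1, 3.25.
Left endpoints: 4, 4.25, 4.75, 5.75.
f(4) ≈ 3.00000, f(4.25) ≈ 3.08221, f(4.75) ≈ 3.24037, f(5.75) ≈ 3.53553.
Sum = Σ Δt_i · f(t_i).
Sum ≈ 17.02196.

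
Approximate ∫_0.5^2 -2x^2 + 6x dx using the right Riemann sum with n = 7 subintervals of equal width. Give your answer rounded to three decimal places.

6.138

Δx = (2 − 0.5)/7 = 3/14.
Right endpoints: 5/7, 13/14, 8/7, 19/14, 11/7, 25/14, 2.
f(5/7) = 160/49, f(13/14) = 377/98, f(8/7) = 208/49, f(19/14) = 437/98, f(11/7) = 220/49, f(25/14) = 425/98, f(2) = 4.
Sum = Δx · [f(5/7) + f(13/14) + f(8/7) + ...].
Sum ≈ 6.138.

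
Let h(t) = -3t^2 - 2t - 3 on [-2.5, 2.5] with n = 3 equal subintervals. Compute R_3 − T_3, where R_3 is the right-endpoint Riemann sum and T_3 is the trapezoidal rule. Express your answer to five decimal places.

-8.33333

R_3 ≈ -61.5277778.
T_3 ≈ -53.1944444.
R_3 − T_3 ≈ -8.33333.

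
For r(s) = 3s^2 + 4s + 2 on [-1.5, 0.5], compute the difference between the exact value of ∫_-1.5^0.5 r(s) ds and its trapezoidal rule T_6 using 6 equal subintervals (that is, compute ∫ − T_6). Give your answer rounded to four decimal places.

Exact integral: ∫_-1.5^0.5 r(s) ds = 3.5.
T_6 ≈ 3.611111.
Error ≈ 3.5 − 3.611111 ≈ -0.1111.

-0.1111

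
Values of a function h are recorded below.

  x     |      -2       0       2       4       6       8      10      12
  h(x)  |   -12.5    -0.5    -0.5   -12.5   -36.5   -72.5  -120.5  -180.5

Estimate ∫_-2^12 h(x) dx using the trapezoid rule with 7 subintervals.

Δx = 2.
T_7 = (2/2)·[(-12.5) + 2·(-0.5) + 2·(-0.5) + 2·(-12.5) + 2·(-36.5) + 2·(-72.5) + 2·(-120.5) + (-180.5)] = -679.

-679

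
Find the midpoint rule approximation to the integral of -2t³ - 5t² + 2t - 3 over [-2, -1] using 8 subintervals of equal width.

Δt = (-1 − (-2))/8 = 0.125.
Midpoints: -1.9375, -1.8125, -1.6875, -1.5625, -1.4375, -1.3125, -1.1875, -1.0625.
f(-1.9375) = -22729/2048, f(-1.8125) = -22819/2048, f(-1.6875) = -22533/2048, f(-1.5625) = -21919/2048, f(-1.4375) = -21025/2048, f(-1.3125) = -19899/2048, f(-1.1875) = -18589/2048, f(-1.0625) = -17143/2048.
Sum = Δt · [f(-1.9375) + f(-1.8125) + f(-1.6875) + ...].
Sum = -10.171875.

-10.171875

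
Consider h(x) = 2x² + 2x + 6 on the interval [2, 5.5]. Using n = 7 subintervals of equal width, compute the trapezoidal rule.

Δx = (5.5 − 2)/7 = 0.5.
h(2) = 18, h(2.5) = 23.5, h(3) = 30, h(3.5) = 37.5, h(4) = 46, h(4.5) = 55.5, h(5) = 66, h(5.5) = 77.5.
T_7 = (Δx/2)·[h(x_0) + 2h(x_1) + ... + 2h(x_{6}) + h(x_7)].
Sum = 153.125.

153.125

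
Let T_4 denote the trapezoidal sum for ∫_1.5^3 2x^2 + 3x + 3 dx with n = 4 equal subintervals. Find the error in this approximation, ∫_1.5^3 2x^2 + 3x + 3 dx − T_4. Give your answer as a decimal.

Exact integral: ∫_1.5^3 f(x) dx = 30.375.
T_4 = 30.4453125.
Error = 30.375 − 30.4453125 = -0.0703125.

-0.0703125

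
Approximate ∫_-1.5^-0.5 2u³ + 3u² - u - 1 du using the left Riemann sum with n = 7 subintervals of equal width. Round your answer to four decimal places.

0.7755

Δu = (-0.5 − (-1.5))/7 = 1/7.
Left endpoints: -1.5, -19/14, -17/14, -15/14, -13/14, -11/14, -9/14.
f(-1.5) = 0.5, f(-19/14) = 303/343, f(-17/14) = 725/686, f(-15/14) = 362/343, f(-13/14) = 627/686, f(-11/14) = 229/343, f(-9/14) = 241/686.
Sum = Δu · [f(-1.5) + f(-19/14) + f(-17/14) + ...].
Sum ≈ 0.7755.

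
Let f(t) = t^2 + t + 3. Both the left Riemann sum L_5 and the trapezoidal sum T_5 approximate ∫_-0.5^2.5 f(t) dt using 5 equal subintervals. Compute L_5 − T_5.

L_5 = 14.73.
T_5 = 17.43.
L_5 − T_5 = -2.7.

-2.7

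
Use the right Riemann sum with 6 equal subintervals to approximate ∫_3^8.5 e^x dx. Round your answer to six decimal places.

Δx = (8.5 − 3)/6 = 11/12.
Right endpoints: 47/12, 29/6, 5.75, 20/3, 91/12, 8.5.
f(47/12) ≈ 50.232723, f(29/6) ≈ 125.629027, f(5.75) ≈ 314.190660, f(20/3) ≈ 785.771994, f(91/12) ≈ 1965.168622, f(8.5) ≈ 4914.768840.
Sum = Δx · [f(47/12) + f(29/6) + f(5.75) + ...].
Sum ≈ 7476.115044.

7476.115044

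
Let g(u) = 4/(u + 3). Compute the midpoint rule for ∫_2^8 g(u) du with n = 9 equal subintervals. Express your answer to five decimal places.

Δu = (8 − 2)/9 = 2/3.
Midpoints: 7/3, 3, 11/3, 13/3, 5, 17/3, 19/3, 7, 23/3.
g(7/3) = 0.75, g(3) = 2/3, g(11/3) = 0.6, g(13/3) = 6/11, g(5) = 0.5, g(17/3) = 6/13, g(19/3) = 3/7, g(7) = 0.4, g(23/3) = 0.375.
Sum = Δu · [g(7/3) + g(3) + g(11/3) + ...].
Sum ≈ 3.15149.

3.15149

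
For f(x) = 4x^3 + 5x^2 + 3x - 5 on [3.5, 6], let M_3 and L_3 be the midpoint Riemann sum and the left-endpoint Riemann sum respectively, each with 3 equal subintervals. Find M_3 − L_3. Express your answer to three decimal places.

314.236

M_3 ≈ 1448.63426.
L_3 ≈ 1134.39815.
M_3 − L_3 ≈ 314.236.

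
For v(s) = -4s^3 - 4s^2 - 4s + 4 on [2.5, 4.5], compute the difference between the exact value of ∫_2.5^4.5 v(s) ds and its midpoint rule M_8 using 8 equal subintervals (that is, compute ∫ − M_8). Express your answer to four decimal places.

Exact integral: ∫_2.5^4.5 v(s) ds ≈ -491.666667.
M_8 = -491.1875.
Error ≈ -491.666667 − (-491.1875) ≈ -0.4792.

-0.4792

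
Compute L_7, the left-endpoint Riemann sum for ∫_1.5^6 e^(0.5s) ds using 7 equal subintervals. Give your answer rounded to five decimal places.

30.47035

Δs = (6 − 1.5)/7 = 9/14.
Left endpoints: 1.5, 15/7, 39/14, 24/7, 57/14, 33/7, 75/14.
f(1.5) ≈ 2.11700, f(15/7) ≈ 2.91955, f(39/14) ≈ 4.02634, f(24/7) ≈ 5.55271, f(57/14) ≈ 7.65772, f(33/7) ≈ 10.56073, f(75/14) ≈ 14.56427.
Sum = Δs · [f(1.5) + f(15/7) + f(39/14) + ...].
Sum ≈ 30.47035.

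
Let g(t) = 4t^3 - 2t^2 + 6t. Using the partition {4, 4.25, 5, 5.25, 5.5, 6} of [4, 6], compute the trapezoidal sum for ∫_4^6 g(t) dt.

1004.265625

Subinterval widths: 0.25, 0.75, 0.25, 0.25, 0.5.
g(4) = 248, g(4.25) = 296.4375, g(5) = 480, g(5.25) = 555.1875, g(5.5) = 638, g(6) = 828.
On each subinterval the trapezoid contributes (Δt_i/2)·[g(t_{i-1}) + g(t_i)].
Sum = 1004.265625.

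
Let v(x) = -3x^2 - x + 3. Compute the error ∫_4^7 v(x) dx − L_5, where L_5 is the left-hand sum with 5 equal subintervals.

-30.06

Exact integral: ∫_4^7 v(x) dx = -286.5.
L_5 = -256.44.
Error = -286.5 − (-256.44) = -30.06.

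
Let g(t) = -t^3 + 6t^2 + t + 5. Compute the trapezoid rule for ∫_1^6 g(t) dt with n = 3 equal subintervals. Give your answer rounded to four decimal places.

138.3333

Δt = (6 − 1)/3 = 5/3.
g(1) = 11, g(8/3) = 847/27, g(13/3) = 1097/27, g(6) = 11.
T_3 = (Δt/2)·[g(t_0) + 2g(t_1) + 2g(t_2) + g(t_3)].
Sum ≈ 138.3333.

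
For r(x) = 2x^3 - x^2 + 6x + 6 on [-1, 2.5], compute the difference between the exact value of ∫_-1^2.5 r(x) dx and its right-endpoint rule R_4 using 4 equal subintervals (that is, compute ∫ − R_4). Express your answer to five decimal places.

Exact integral: ∫_-1^2.5 r(x) dx ≈ 50.2395833.
R_4 ≈ 73.2402344.
Error ≈ 50.2395833 − 73.2402344 ≈ -23.00065.

-23.00065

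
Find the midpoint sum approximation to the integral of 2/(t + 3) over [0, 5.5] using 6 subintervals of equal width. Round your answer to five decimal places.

2.07622

Δt = (5.5 − 0)/6 = 11/12.
Midpoints: 11/24, 1.375, 55/24, 77/24, 4.125, 121/24.
f(11/24) = 48/83, f(1.375) = 16/35, f(55/24) = 48/127, f(77/24) = 48/149, f(4.125) = 16/57, f(121/24) = 48/193.
Sum = Δt · [f(11/24) + f(1.375) + f(55/24) + ...].
Sum ≈ 2.07622.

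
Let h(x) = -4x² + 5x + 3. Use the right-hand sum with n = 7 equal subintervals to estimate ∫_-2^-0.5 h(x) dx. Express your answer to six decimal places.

Δx = (-0.5 − (-2))/7 = 3/14.
Right endpoints: -25/14, -11/7, -19/14, -8/7, -13/14, -5/7, -0.5.
h(-25/14) = -1831/98, h(-11/7) = -722/49, h(-19/14) = -1093/98, h(-8/7) = -389/49, h(-13/14) = -499/98, h(-5/7) = -128/49, h(-0.5) = -0.5.
Sum = Δx · [h(-25/14) + h(-11/7) + h(-19/14) + ...].
Sum ≈ -13.010204.

-13.010204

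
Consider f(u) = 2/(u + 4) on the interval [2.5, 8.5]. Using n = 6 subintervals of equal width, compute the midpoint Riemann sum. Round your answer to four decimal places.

1.3064

Δu = (8.5 − 2.5)/6 = 1.
Midpoints: 3, 4, 5, 6, 7, 8.
f(3) = 2/7, f(4) = 0.25, f(5) = 2/9, f(6) = 0.2, f(7) = 2/11, f(8) = 1/6.
Sum = Δu · [f(3) + f(4) + f(5) + ...].
Sum ≈ 1.3064.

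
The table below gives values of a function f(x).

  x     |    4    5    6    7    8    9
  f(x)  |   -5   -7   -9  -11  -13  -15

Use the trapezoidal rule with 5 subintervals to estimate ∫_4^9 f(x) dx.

-50

Δx = 1.
T_5 = (1/2)·[(-5) + 2·(-7) + 2·(-9) + 2·(-11) + 2·(-13) + (-15)] = -50.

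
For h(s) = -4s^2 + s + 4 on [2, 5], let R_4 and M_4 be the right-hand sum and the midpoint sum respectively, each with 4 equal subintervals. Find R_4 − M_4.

-32.0625

R_4 = -165.
M_4 = -132.9375.
R_4 − M_4 = -32.0625.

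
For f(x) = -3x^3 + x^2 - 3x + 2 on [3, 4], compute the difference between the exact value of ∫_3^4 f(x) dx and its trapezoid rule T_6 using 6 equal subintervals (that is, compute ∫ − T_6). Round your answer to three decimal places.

Exact integral: ∫_3^4 f(x) dx ≈ -127.41667.
T_6 ≈ -127.55787.
Error ≈ -127.41667 − (-127.55787) ≈ 0.141.

0.141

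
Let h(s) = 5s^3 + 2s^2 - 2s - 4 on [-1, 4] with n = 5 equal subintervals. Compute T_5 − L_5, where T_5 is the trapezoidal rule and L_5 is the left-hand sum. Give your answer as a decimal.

T_5 = 347.5.
L_5 = 175.
T_5 − L_5 = 172.5.

172.5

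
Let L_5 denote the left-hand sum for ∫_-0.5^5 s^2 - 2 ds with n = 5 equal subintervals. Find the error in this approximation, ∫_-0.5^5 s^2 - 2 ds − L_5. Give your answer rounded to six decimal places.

Exact integral: ∫_-0.5^5 f(s) ds ≈ 30.70833333.
L_5 = 18.205.
Error ≈ 30.70833333 − 18.205 ≈ 12.503333.

12.503333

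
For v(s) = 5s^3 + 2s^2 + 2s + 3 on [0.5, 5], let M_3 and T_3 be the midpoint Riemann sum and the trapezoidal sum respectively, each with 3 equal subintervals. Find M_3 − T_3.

-109.4765625

M_3 = 866.1796875.
T_3 = 975.65625.
M_3 − T_3 = -109.4765625.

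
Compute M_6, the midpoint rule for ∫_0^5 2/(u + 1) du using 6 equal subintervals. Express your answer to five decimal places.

3.53267

Δu = (5 − 0)/6 = 5/6.
Midpoints: 5/12, 1.25, 25/12, 35/12, 3.75, 55/12.
f(5/12) = 24/17, f(1.25) = 8/9, f(25/12) = 24/37, f(35/12) = 24/47, f(3.75) = 8/19, f(55/12) = 24/67.
Sum = Δu · [f(5/12) + f(1.25) + f(25/12) + ...].
Sum ≈ 3.53267.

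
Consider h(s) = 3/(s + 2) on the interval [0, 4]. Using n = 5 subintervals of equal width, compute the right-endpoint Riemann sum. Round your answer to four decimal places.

2.9308

Δs = (4 − 0)/5 = 0.8.
Right endpoints: 0.8, 1.6, 2.4, 3.2, 4.
h(0.8) = 15/14, h(1.6) = 5/6, h(2.4) = 15/22, h(3.2) = 15/26, h(4) = 0.5.
Sum = Δs · [h(0.8) + h(1.6) + h(2.4) + h(3.2) + h(4)].
Sum ≈ 2.9308.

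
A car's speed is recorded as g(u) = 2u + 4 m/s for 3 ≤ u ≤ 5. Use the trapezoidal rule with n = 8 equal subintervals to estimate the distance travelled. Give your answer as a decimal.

Δu = (5 − 3)/8 = 0.25.
g(3) = 10, g(3.25) = 10.5, g(3.5) = 11, g(3.75) = 11.5, g(4) = 12, g(4.25) = 12.5, g(4.5) = 13, g(4.75) = 13.5, g(5) = 14.
T_8 = (Δu/2)·[g(u_0) + 2g(u_1) + ... + 2g(u_{7}) + g(u_8)].
Sum = 24.

24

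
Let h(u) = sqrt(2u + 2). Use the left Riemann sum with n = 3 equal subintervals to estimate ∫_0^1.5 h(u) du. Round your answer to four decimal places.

2.5731

Δu = (1.5 − 0)/3 = 0.5.
Left endpoints: 0, 0.5, 1.
h(0) ≈ 1.4142, h(0.5) ≈ 1.7321, h(1) ≈ 2.0000.
Sum = Δu · [h(0) + h(0.5) + h(1)].
Sum ≈ 2.5731.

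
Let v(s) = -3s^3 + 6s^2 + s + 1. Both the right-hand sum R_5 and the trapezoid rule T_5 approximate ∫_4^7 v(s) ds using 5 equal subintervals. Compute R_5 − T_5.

-190.8

R_5 = -1229.88.
T_5 = -1039.08.
R_5 − T_5 = -190.8.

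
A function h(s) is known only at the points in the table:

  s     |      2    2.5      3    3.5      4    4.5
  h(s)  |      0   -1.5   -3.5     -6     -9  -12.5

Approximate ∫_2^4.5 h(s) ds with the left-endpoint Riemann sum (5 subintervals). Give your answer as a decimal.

Δs = 0.5.
Sum = 0.5·[0 + (-1.5) + (-3.5) + (-6) + (-9)] = -10.

-10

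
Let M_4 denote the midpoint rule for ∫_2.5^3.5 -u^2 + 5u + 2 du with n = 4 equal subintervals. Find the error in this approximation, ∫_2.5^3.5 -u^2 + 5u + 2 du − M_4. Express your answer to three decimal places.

Exact integral: ∫_2.5^3.5 f(u) du ≈ 7.91667.
M_4 = 7.921875.
Error ≈ 7.91667 − 7.921875 ≈ -0.005.

-0.005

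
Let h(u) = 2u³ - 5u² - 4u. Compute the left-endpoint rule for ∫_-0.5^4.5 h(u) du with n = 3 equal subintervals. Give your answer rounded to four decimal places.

-22.9630

Δu = (4.5 − (-0.5))/3 = 5/3.
Left endpoints: -0.5, 7/6, 17/6.
h(-0.5) = 0.5, h(7/6) = -224/27, h(17/6) = -323/54.
Sum = Δu · [h(-0.5) + h(7/6) + h(17/6)].
Sum ≈ -22.9630.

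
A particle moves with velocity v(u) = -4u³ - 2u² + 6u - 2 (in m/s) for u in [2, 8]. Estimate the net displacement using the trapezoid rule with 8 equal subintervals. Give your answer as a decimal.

-4282.875

Δu = (8 − 2)/8 = 0.75.
v(2) = -30, v(2.75) = -83.8125, v(3.5) = -177, v(4.25) = -319.6875, v(5) = -522, v(5.75) = -794.0625, v(6.5) = -1146, v(7.25) = -1587.9375, v(8) = -2130.
T_8 = (Δu/2)·[v(u_0) + 2v(u_1) + ... + 2v(u_{7}) + v(u_8)].
Sum = -4282.875.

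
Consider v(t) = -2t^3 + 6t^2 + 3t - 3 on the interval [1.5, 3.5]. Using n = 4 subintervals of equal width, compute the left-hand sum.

18

Δt = (3.5 − 1.5)/4 = 0.5.
Left endpoints: 1.5, 2, 2.5, 3.
v(1.5) = 8.25, v(2) = 11, v(2.5) = 10.75, v(3) = 6.
Sum = Δt · [v(1.5) + v(2) + v(2.5) + v(3)].
Sum = 18.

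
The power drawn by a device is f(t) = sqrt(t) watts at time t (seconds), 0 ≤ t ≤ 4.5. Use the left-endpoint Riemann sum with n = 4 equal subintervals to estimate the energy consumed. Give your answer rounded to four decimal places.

Δt = (4.5 − 0)/4 = 1.125.
Left endpoints: 0, 1.125, 2.25, 3.375.
f(0) ≈ 0.0000, f(1.125) ≈ 1.0607, f(2.25) ≈ 1.5000, f(3.375) ≈ 1.8371.
Sum = Δt · [f(0) + f(1.125) + f(2.25) + f(3.375)].
Sum ≈ 4.9475.

4.9475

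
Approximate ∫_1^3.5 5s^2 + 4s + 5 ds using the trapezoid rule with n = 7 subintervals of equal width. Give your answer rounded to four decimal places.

105.0574

Δs = (3.5 − 1)/7 = 5/14.
f(1) = 14, f(19/14) = 3849/196, f(12/7) = 1301/49, f(29/14) = 6809/196, f(17/7) = 2166/49, f(39/14) = 10769/196, f(22/7) = 3281/49, f(3.5) = 80.25.
T_7 = (Δs/2)·[f(s_0) + 2f(s_1) + ... + 2f(s_{6}) + f(s_7)].
Sum ≈ 105.0574.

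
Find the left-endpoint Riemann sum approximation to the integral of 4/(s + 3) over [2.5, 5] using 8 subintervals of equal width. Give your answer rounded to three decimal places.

1.535

Δs = (5 − 2.5)/8 = 0.3125.
Left endpoints: 2.5, 2.8125, 3.125, 3.4375, 3.75, 4.0625, 4.375, 4.6875.
f(2.5) = 8/11, f(2.8125) = 64/93, f(3.125) = 32/49, f(3.4375) = 64/103, f(3.75) = 16/27, f(4.0625) = 64/113, f(4.375) = 32/59, f(4.6875) = 64/123.
Sum = Δs · [f(2.5) + f(2.8125) + f(3.125) + ...].
Sum ≈ 1.535.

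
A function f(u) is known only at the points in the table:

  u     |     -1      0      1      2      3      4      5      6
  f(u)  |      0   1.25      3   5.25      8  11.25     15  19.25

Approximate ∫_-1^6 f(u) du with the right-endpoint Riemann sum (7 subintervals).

63

Δu = 1.
Sum = 1·[1.25 + 3 + 5.25 + 8 + 11.25 + 15 + 19.25] = 63.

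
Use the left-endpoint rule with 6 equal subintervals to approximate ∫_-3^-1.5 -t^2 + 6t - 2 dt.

-33.109375

Δt = (-1.5 − (-3))/6 = 0.25.
Left endpoints: -3, -2.75, -2.5, -2.25, -2, -1.75.
f(-3) = -29, f(-2.75) = -26.0625, f(-2.5) = -23.25, f(-2.25) = -20.5625, f(-2) = -18, f(-1.75) = -15.5625.
Sum = Δt · [f(-3) + f(-2.75) + f(-2.5) + ...].
Sum = -33.109375.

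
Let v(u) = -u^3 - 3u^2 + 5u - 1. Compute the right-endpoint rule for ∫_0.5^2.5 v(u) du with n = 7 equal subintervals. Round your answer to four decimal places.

Δu = (2.5 − 0.5)/7 = 2/7.
Right endpoints: 11/14, 15/14, 19/14, 23/14, 27/14, 31/14, 2.5.
v(11/14) = 1623/2744, v(15/14) = -869/2744, v(19/14) = -6145/2744, v(23/14) = -14589/2744, v(27/14) = -26585/2744, v(31/14) = -42517/2744, v(2.5) = -22.875.
Sum = Δu · [v(11/14) + v(15/14) + v(19/14) + ...].
Sum ≈ -15.8112.

-15.8112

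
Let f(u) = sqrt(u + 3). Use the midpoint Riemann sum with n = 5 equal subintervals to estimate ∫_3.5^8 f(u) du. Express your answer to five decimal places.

Δu = (8 − 3.5)/5 = 0.9.
Midpoints: 3.95, 4.85, 5.75, 6.65, 7.55.
f(3.95) ≈ 2.63629, f(4.85) ≈ 2.80179, f(5.75) ≈ 2.95804, f(6.65) ≈ 3.10644, f(7.55) ≈ 3.24808.
Sum = Δu · [f(3.95) + f(4.85) + f(5.75) + f(6.65) + f(7.55)].
Sum ≈ 13.27557.

13.27557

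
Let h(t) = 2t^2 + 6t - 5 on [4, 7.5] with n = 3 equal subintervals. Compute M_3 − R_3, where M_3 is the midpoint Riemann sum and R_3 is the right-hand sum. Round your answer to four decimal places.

-61.5903

M_3 ≈ 341.039352.
R_3 ≈ 402.629630.
M_3 − R_3 ≈ -61.5903.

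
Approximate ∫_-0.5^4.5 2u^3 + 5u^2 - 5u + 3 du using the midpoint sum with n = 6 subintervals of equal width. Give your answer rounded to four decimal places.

Δu = (4.5 − (-0.5))/6 = 5/6.
Midpoints: -1/12, 0.75, 19/12, 29/12, 3.25, 49/12.
f(-1/12) = 2981/864, f(0.75) = 2.90625, f(19/12) = 13441/864, f(29/12) = 41771/864, f(3.25) = 108.21875, f(49/12) = 174631/864.
Sum = Δu · [f(-1/12) + f(0.75) + f(19/12) + ...].
Sum ≈ 317.1644.

317.1644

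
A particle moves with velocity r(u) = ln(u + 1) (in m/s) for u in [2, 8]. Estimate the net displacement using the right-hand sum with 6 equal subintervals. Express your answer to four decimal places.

Δu = (8 − 2)/6 = 1.
Right endpoints: 3, 4, 5, 6, 7, 8.
r(3) ≈ 1.3863, r(4) ≈ 1.6094, r(5) ≈ 1.7918, r(6) ≈ 1.9459, r(7) ≈ 2.0794, r(8) ≈ 2.1972.
Sum = Δu · [r(3) + r(4) + r(5) + ...].
Sum ≈ 11.0101.

11.0101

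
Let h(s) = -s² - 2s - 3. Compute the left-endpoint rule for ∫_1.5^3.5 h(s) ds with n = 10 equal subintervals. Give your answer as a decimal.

-27.78

Δs = (3.5 − 1.5)/10 = 0.2.
Left endpoints: 1.5, 1.7, 1.9, 2.1, 2.3, 2.5, 2.7, 2.9, 3.1, 3.3.
h(1.5) = -8.25, h(1.7) = -9.29, h(1.9) = -10.41, h(2.1) = -11.61, h(2.3) = -12.89, h(2.5) = -14.25, h(2.7) = -15.69, h(2.9) = -17.21, h(3.1) = -18.81, h(3.3) = -20.49.
Sum = Δs · [h(1.5) + h(1.7) + h(1.9) + ...].
Sum = -27.78.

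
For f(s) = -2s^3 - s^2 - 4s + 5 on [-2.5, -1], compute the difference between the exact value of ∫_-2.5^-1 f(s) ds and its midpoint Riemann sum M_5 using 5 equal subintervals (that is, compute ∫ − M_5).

Exact integral: ∫_-2.5^-1 f(s) ds = 32.15625.
M_5 = 32.049375.
Error = 32.15625 − 32.049375 = 0.106875.

0.106875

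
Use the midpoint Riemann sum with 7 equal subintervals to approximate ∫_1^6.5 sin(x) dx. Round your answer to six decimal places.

-0.447713

Δx = (6.5 − 1)/7 = 11/14.
Midpoints: 39/28, 61/28, 83/28, 3.75, 127/28, 149/28, 171/28.
f(39/28) ≈ 0.984211, f(61/28) ≈ 0.820921, f(83/28) ≈ 0.176379, f(3.75) ≈ -0.571561, f(127/28) ≈ -0.984434, f(149/28) ≈ -0.820198, f(171/28) ≈ -0.175135.
Sum = Δx · [f(39/28) + f(61/28) + f(83/28) + ...].
Sum ≈ -0.447713.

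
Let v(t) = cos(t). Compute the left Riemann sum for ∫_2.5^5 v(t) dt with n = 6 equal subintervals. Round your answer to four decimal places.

-1.7608

Δt = (5 − 2.5)/6 = 5/12.
Left endpoints: 2.5, 35/12, 10/3, 3.75, 25/6, 55/12.
v(2.5) ≈ -0.8011, v(35/12) ≈ -0.9748, v(10/3) ≈ -0.9817, v(3.75) ≈ -0.8206, v(25/6) ≈ -0.5190, v(55/12) ≈ -0.1287.
Sum = Δt · [v(2.5) + v(35/12) + v(10/3) + ...].
Sum ≈ -1.7608.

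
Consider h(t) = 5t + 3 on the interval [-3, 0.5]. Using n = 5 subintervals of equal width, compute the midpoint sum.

Δt = (0.5 − (-3))/5 = 0.7.
Midpoints: -2.65, -1.95, -1.25, -0.55, 0.15.
h(-2.65) = -10.25, h(-1.95) = -6.75, h(-1.25) = -3.25, h(-0.55) = 0.25, h(0.15) = 3.75.
Sum = Δt · [h(-2.65) + h(-1.95) + h(-1.25) + h(-0.55) + h(0.15)].
Sum = -11.375.

-11.375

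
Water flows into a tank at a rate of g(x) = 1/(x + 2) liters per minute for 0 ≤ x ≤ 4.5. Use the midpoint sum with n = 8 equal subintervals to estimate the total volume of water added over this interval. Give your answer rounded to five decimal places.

1.17571

Δx = (4.5 − 0)/8 = 0.5625.
Midpoints: 0.28125, 0.84375, 1.40625, 1.96875, 2.53125, 3.09375, 3.65625, 4.21875.
g(0.28125) = 32/73, g(0.84375) = 32/91, g(1.40625) = 32/109, g(1.96875) = 32/127, g(2.53125) = 32/145, g(3.09375) = 32/163, g(3.65625) = 32/181, g(4.21875) = 32/199.
Sum = Δx · [g(0.28125) + g(0.84375) + g(1.40625) + ...].
Sum ≈ 1.17571.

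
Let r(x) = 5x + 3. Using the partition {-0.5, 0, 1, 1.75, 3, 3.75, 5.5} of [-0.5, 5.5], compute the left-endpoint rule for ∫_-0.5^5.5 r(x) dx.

75.5

Subinterval widths: 0.5, 1, 0.75, 1.25, 0.75, 1.75.
Left endpoints: -0.5, 0, 1, 1.75, 3, 3.75.
r(-0.5) = 0.5, r(0) = 3, r(1) = 8, r(1.75) = 11.75, r(3) = 18, r(3.75) = 21.75.
Sum = Σ Δx_i · r(x_i).
Sum = 75.5.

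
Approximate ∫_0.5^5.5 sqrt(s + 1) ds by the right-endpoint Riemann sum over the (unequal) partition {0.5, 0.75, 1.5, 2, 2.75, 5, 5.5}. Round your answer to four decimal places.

Subinterval widths: 0.25, 0.75, 0.5, 0.75, 2.25, 0.5.
Right endpoints: 0.75, 1.5, 2, 2.75, 5, 5.5.
f(0.75) ≈ 1.3229, f(1.5) ≈ 1.5811, f(2) ≈ 1.7321, f(2.75) ≈ 1.9365, f(5) ≈ 2.4495, f(5.5) ≈ 2.5495.
Sum = Σ Δs_i · f(s_i).
Sum ≈ 10.6211.

10.6211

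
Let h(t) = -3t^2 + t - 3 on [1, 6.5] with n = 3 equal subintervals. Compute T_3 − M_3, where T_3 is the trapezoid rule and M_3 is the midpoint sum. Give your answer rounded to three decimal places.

-13.865

T_3 ≈ -278.74306.
M_3 ≈ -264.87847.
T_3 − M_3 ≈ -13.865.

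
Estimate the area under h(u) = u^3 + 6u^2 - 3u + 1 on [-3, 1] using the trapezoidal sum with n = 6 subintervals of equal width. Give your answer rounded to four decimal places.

52.8889

Δu = (1 − (-3))/6 = 2/3.
h(-3) = 37, h(-7/3) = 755/27, h(-5/3) = 487/27, h(-1) = 9, h(-1/3) = 71/27, h(1/3) = 19/27, h(1) = 5.
T_6 = (Δu/2)·[h(u_0) + 2h(u_1) + ... + 2h(u_{5}) + h(u_6)].
Sum ≈ 52.8889.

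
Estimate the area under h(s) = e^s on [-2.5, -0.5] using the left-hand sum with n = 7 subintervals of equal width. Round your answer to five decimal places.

0.45309

Δs = (-0.5 − (-2.5))/7 = 2/7.
Left endpoints: -2.5, -31/14, -27/14, -23/14, -19/14, -15/14, -11/14.
h(-2.5) ≈ 0.08208, h(-31/14) ≈ 0.10923, h(-27/14) ≈ 0.14536, h(-23/14) ≈ 0.19343, h(-19/14) ≈ 0.25740, h(-15/14) ≈ 0.34252, h(-11/14) ≈ 0.45579.
Sum = Δs · [h(-2.5) + h(-31/14) + h(-27/14) + ...].
Sum ≈ 0.45309.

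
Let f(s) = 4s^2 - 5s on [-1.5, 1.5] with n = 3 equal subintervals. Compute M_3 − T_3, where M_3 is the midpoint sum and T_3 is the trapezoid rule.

M_3 = 8.
T_3 = 11.
M_3 − T_3 = -3.

-3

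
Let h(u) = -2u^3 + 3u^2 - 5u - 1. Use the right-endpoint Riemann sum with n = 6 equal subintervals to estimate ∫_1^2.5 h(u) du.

-21.7734375

Δu = (2.5 − 1)/6 = 0.25.
Right endpoints: 1.25, 1.5, 1.75, 2, 2.25, 2.5.
h(1.25) = -6.46875, h(1.5) = -8.5, h(1.75) = -11.28125, h(2) = -15, h(2.25) = -19.84375, h(2.5) = -26.
Sum = Δu · [h(1.25) + h(1.5) + h(1.75) + ...].
Sum = -21.7734375.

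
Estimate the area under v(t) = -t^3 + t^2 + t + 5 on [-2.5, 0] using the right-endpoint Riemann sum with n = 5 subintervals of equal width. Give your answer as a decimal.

Δt = (0 − (-2.5))/5 = 0.5.
Right endpoints: -2, -1.5, -1, -0.5, 0.
v(-2) = 15, v(-1.5) = 9.125, v(-1) = 6, v(-0.5) = 4.875, v(0) = 5.
Sum = Δt · [v(-2) + v(-1.5) + v(-1) + v(-0.5) + v(0)].
Sum = 20.

20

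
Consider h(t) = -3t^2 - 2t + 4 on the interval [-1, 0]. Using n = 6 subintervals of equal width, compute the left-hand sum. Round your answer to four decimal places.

3.9028

Δt = (0 − (-1))/6 = 1/6.
Left endpoints: -1, -5/6, -2/3, -0.5, -1/3, -1/6.
h(-1) = 3, h(-5/6) = 43/12, h(-2/3) = 4, h(-0.5) = 4.25, h(-1/3) = 13/3, h(-1/6) = 4.25.
Sum = Δt · [h(-1) + h(-5/6) + h(-2/3) + ...].
Sum ≈ 3.9028.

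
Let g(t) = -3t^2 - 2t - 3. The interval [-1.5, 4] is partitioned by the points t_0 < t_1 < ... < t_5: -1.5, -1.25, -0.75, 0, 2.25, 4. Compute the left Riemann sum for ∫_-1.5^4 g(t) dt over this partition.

Subinterval widths: 0.25, 0.5, 0.75, 2.25, 1.75.
Left endpoints: -1.5, -1.25, -0.75, 0, 2.25.
g(-1.5) = -6.75, g(-1.25) = -5.1875, g(-0.75) = -3.1875, g(0) = -3, g(2.25) = -22.6875.
Sum = Σ Δt_i · g(t_i).
Sum = -53.125.

-53.125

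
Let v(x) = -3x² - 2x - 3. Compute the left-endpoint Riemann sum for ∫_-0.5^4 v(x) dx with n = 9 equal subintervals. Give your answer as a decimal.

Δx = (4 − (-0.5))/9 = 0.5.
Left endpoints: -0.5, 0, 0.5, 1, 1.5, 2, 2.5, 3, 3.5.
v(-0.5) = -2.75, v(0) = -3, v(0.5) = -4.75, v(1) = -8, v(1.5) = -12.75, v(2) = -19, v(2.5) = -26.75, v(3) = -36, v(3.5) = -46.75.
Sum = Δx · [v(-0.5) + v(0) + v(0.5) + ...].
Sum = -79.875.

-79.875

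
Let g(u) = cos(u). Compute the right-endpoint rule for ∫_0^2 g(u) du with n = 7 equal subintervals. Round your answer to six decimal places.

Δu = (2 − 0)/7 = 2/7.
Right endpoints: 2/7, 4/7, 6/7, 8/7, 10/7, 12/7, 2.
g(2/7) ≈ 0.959461, g(4/7) ≈ 0.841129, g(6/7) ≈ 0.654600, g(8/7) ≈ 0.414997, g(10/7) ≈ 0.141746, g(12/7) ≈ -0.142998, g(2) ≈ -0.416147.
Sum = Δu · [g(2/7) + g(4/7) + g(6/7) + ...].
Sum ≈ 0.700797.

0.700797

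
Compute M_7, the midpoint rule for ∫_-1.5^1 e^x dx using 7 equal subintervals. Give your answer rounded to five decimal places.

Δx = (1 − (-1.5))/7 = 5/14.
Midpoints: -37/28, -27/28, -17/28, -0.25, 3/28, 13/28, 23/28.
f(-37/28) ≈ 0.26675, f(-27/28) ≈ 0.38126, f(-17/28) ≈ 0.54491, f(-0.25) ≈ 0.77880, f(3/28) ≈ 1.11309, f(13/28) ≈ 1.59088, f(23/28) ≈ 2.27375.
Sum = Δx · [f(-37/28) + f(-27/28) + f(-17/28) + ...].
Sum ≈ 2.48194.

2.48194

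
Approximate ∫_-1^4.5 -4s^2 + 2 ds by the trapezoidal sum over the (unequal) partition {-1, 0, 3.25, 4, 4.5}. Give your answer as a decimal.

Subinterval widths: 1, 3.25, 0.75, 0.5.
f(-1) = -2, f(0) = 2, f(3.25) = -40.25, f(4) = -62, f(4.5) = -79.
On each subinterval the trapezoid contributes (Δs_i/2)·[f(s_{i-1}) + f(s_i)].
Sum = -135.75.

-135.75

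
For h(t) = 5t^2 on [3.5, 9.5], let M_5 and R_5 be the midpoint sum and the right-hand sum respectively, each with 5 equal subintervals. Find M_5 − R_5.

M_5 = 1353.9.
R_5 = 1598.7.
M_5 − R_5 = -244.8.

-244.8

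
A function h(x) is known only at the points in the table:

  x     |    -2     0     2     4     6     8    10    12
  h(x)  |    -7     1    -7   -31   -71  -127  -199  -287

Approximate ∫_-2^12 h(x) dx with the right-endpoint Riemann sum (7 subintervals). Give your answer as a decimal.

Δx = 2.
Sum = 2·[1 + (-7) + (-31) + (-71) + (-127) + (-199) + (-287)] = -1442.

-1442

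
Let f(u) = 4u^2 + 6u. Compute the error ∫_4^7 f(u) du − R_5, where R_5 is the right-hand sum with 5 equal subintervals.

-45.72

Exact integral: ∫_4^7 f(u) du = 471.
R_5 = 516.72.
Error = 471 − 516.72 = -45.72.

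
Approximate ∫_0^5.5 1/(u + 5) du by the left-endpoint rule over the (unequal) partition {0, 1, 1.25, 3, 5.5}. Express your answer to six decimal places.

Subinterval widths: 1, 0.25, 1.75, 2.5.
Left endpoints: 0, 1, 1.25, 3.
f(0) = 0.2, f(1) = 1/6, f(1.25) = 0.16, f(3) = 0.125.
Sum = Σ Δu_i · f(u_i).
Sum ≈ 0.834167.

0.834167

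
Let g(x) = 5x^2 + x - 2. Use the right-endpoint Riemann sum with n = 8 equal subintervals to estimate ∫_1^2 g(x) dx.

Δx = (2 − 1)/8 = 0.125.
Right endpoints: 1.125, 1.25, 1.375, 1.5, 1.625, 1.75, 1.875, 2.
g(1.125) = 5.453125, g(1.25) = 7.0625, g(1.375) = 8.828125, g(1.5) = 10.75, g(1.625) = 12.828125, g(1.75) = 15.0625, g(1.875) = 17.453125, g(2) = 20.
Sum = Δx · [g(1.125) + g(1.25) + g(1.375) + ...].
Sum = 12.1796875.

12.1796875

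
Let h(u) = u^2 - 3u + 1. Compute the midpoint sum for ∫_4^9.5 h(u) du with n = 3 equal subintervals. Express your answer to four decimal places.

157.0428

Δu = (9.5 − 4)/3 = 11/6.
Midpoints: 59/12, 6.75, 103/12.
h(59/12) = 1501/144, h(6.75) = 26.3125, h(103/12) = 7045/144.
Sum = Δu · [h(59/12) + h(6.75) + h(103/12)].
Sum ≈ 157.0428.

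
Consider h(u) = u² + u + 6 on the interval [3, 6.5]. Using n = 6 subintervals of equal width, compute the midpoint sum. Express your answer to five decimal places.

Δu = (6.5 − 3)/6 = 7/12.
Midpoints: 79/24, 3.875, 107/24, 121/24, 5.625, 149/24.
h(79/24) = 11593/576, h(3.875) = 24.890625, h(107/24) = 17473/576, h(121/24) = 21001/576, h(5.625) = 43.265625, h(149/24) = 29233/576.
Sum = Δu · [h(79/24) + h(3.875) + h(107/24) + ...].
Sum ≈ 120.06742.

120.06742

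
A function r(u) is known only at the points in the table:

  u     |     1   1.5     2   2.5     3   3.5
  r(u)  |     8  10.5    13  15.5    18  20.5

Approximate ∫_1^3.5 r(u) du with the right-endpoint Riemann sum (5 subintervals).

Δu = 0.5.
Sum = 0.5·[10.5 + 13 + 15.5 + 18 + 20.5] = 38.75.

38.75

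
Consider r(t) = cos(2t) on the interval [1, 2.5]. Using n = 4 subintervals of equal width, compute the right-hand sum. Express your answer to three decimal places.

Δt = (2.5 − 1)/4 = 0.375.
Right endpoints: 1.375, 1.75, 2.125, 2.5.
r(1.375) ≈ -0.924, r(1.75) ≈ -0.936, r(2.125) ≈ -0.446, r(2.5) ≈ 0.284.
Sum = Δt · [r(1.375) + r(1.75) + r(2.125) + r(2.5)].
Sum ≈ -0.759.

-0.759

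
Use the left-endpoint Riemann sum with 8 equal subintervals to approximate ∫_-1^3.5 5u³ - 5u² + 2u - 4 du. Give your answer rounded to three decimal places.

61.306

Δu = (3.5 − (-1))/8 = 0.5625.
Left endpoints: -1, -0.4375, 0.125, 0.6875, 1.25, 1.8125, 2.375, 2.9375.
f(-1) = -16, f(-0.4375) = -25603/4096, f(0.125) = -1955/512, f(0.6875) = -13777/4096, f(1.25) = 0.453125, f(1.8125) = 53129/4096, f(2.375) = 20239/512, f(2.9375) = 350075/4096.
Sum = Δu · [f(-1) + f(-0.4375) + f(0.125) + ...].
Sum ≈ 61.306.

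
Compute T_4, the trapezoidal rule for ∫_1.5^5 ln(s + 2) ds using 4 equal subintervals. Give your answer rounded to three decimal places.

5.728

Δs = (5 − 1.5)/4 = 0.875.
f(1.5) ≈ 1.253, f(2.375) ≈ 1.476, f(3.25) ≈ 1.658, f(4.125) ≈ 1.812, f(5) ≈ 1.946.
T_4 = (Δs/2)·[f(s_0) + 2f(s_1) + 2f(s_2) + 2f(s_3) + f(s_4)].
Sum ≈ 5.728.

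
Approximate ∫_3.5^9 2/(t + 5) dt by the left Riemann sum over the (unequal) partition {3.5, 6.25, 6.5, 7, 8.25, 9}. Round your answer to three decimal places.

1.100

Subinterval widths: 2.75, 0.25, 0.5, 1.25, 0.75.
Left endpoints: 3.5, 6.25, 6.5, 7, 8.25.
f(3.5) = 4/17, f(6.25) = 8/45, f(6.5) = 4/23, f(7) = 1/6, f(8.25) = 8/53.
Sum = Σ Δt_i · f(t_i).
Sum ≈ 1.100.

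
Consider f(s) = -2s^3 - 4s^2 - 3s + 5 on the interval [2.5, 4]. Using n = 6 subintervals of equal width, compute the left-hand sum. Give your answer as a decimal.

-162.9296875

Δs = (4 − 2.5)/6 = 0.25.
Left endpoints: 2.5, 2.75, 3, 3.25, 3.5, 3.75.
f(2.5) = -58.75, f(2.75) = -75.09375, f(3) = -94, f(3.25) = -115.65625, f(3.5) = -140.25, f(3.75) = -167.96875.
Sum = Δs · [f(2.5) + f(2.75) + f(3) + ...].
Sum = -162.9296875.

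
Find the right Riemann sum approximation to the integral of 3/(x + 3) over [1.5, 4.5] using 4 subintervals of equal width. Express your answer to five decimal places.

Δx = (4.5 − 1.5)/4 = 0.75.
Right endpoints: 2.25, 3, 3.75, 4.5.
f(2.25) = 4/7, f(3) = 0.5, f(3.75) = 4/9, f(4.5) = 0.4.
Sum = Δx · [f(2.25) + f(3) + f(3.75) + f(4.5)].
Sum ≈ 1.43690.

1.43690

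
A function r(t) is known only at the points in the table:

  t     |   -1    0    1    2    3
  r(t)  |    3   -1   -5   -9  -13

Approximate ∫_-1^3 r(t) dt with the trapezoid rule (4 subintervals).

Δt = 1.
T_4 = (1/2)·[3 + 2·(-1) + 2·(-5) + 2·(-9) + (-13)] = -20.

-20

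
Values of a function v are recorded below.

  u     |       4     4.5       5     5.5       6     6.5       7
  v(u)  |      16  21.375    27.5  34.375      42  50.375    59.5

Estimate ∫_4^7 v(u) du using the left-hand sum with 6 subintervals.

95.8125

Δu = 0.5.
Sum = 0.5·[16 + 21.375 + 27.5 + 34.375 + 42 + 50.375] = 95.8125.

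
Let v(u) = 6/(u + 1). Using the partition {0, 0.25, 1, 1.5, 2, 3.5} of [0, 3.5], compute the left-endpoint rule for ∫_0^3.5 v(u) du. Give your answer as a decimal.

10.8

Subinterval widths: 0.25, 0.75, 0.5, 0.5, 1.5.
Left endpoints: 0, 0.25, 1, 1.5, 2.
v(0) = 6, v(0.25) = 4.8, v(1) = 3, v(1.5) = 2.4, v(2) = 2.
Sum = Σ Δu_i · v(u_i).
Sum = 10.8.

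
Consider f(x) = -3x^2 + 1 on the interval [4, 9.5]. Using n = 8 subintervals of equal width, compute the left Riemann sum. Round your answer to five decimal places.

Δx = (9.5 − 4)/8 = 0.6875.
Left endpoints: 4, 4.6875, 5.375, 6.0625, 6.75, 7.4375, 8.125, 8.8125.
f(4) = -47, f(4.6875) = -64.91796875, f(5.375) = -85.671875, f(6.0625) = -109.26171875, f(6.75) = -135.6875, f(7.4375) = -164.94921875, f(8.125) = -197.046875, f(8.8125) = -231.98046875.
Sum = Δx · [f(4) + f(4.6875) + f(5.375) + ...].
Sum ≈ -712.60449.

-712.60449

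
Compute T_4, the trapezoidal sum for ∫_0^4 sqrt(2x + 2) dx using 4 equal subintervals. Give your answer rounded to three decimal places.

Δx = (4 − 0)/4 = 1.
f(0) ≈ 1.414, f(1) ≈ 2.000, f(2) ≈ 2.449, f(3) ≈ 2.828, f(4) ≈ 3.162.
T_4 = (Δx/2)·[f(x_0) + 2f(x_1) + 2f(x_2) + 2f(x_3) + f(x_4)].
Sum ≈ 9.566.

9.566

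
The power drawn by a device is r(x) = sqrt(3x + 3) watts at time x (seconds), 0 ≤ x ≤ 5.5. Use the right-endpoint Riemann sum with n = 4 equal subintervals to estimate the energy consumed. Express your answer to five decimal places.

Δx = (5.5 − 0)/4 = 1.375.
Right endpoints: 1.375, 2.75, 4.125, 5.5.
r(1.375) ≈ 2.66927, r(2.75) ≈ 3.35410, r(4.125) ≈ 3.92110, r(5.5) ≈ 4.41588.
Sum = Δx · [r(1.375) + r(2.75) + r(4.125) + r(5.5)].
Sum ≈ 19.74548.

19.74548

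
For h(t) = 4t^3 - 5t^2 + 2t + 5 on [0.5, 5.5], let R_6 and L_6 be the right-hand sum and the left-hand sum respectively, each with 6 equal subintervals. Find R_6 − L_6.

R_6 ≈ 929.60648.
L_6 ≈ 492.10648.
R_6 − L_6 = 437.5.

437.5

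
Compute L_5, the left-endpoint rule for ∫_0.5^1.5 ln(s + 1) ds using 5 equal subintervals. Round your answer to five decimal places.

0.63056

Δs = (1.5 − 0.5)/5 = 0.2.
Left endpoints: 0.5, 0.7, 0.9, 1.1, 1.3.
f(0.5) ≈ 0.40547, f(0.7) ≈ 0.53063, f(0.9) ≈ 0.64185, f(1.1) ≈ 0.74194, f(1.3) ≈ 0.83291.
Sum = Δs · [f(0.5) + f(0.7) + f(0.9) + f(1.1) + f(1.3)].
Sum ≈ 0.63056.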